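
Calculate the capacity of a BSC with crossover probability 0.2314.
0.2196 bits

For a binary symmetric channel (BSC) with error probability p:
Capacity C = 1 - H(p) bits per symbol

where H(p) = -p log₂(p) - (1-p) log₂(1-p) is the binary entropy function.

H(0.2314) = 0.7804 bits
C = 1 - 0.7804 = 0.2196 bits per symbol

This means we can reliably transmit up to 0.2196 bits of information per channel use.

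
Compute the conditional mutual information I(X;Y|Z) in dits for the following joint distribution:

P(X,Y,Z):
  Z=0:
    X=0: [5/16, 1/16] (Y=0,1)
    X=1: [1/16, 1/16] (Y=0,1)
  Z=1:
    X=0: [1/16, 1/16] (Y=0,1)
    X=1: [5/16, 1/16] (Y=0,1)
0.0222 dits

Conditional mutual information: I(X;Y|Z) = H(X|Z) + H(Y|Z) - H(X,Y|Z)

H(Z) = 0.3010
H(X,Z) = 0.5452 → H(X|Z) = 0.2442
H(Y,Z) = 0.5452 → H(Y|Z) = 0.2442
H(X,Y,Z) = 0.7673 → H(X,Y|Z) = 0.4662

I(X;Y|Z) = 0.2442 + 0.2442 - 0.4662 = 0.0222 dits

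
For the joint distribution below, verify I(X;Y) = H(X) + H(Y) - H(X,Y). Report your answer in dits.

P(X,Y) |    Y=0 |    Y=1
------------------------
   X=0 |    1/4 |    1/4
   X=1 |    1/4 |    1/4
I(X;Y) = 0.0000 dits

Mutual information has multiple equivalent forms:
- I(X;Y) = H(X) - H(X|Y)
- I(X;Y) = H(Y) - H(Y|X)
- I(X;Y) = H(X) + H(Y) - H(X,Y)

Computing all quantities:
H(X) = 0.3010, H(Y) = 0.3010, H(X,Y) = 0.6021
H(X|Y) = 0.3010, H(Y|X) = 0.3010

Verification:
H(X) - H(X|Y) = 0.3010 - 0.3010 = 0.0000
H(Y) - H(Y|X) = 0.3010 - 0.3010 = 0.0000
H(X) + H(Y) - H(X,Y) = 0.3010 + 0.3010 - 0.6021 = 0.0000

All forms give I(X;Y) = 0.0000 dits. ✓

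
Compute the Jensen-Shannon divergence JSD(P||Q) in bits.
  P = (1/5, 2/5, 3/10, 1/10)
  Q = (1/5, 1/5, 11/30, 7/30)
0.0467 bits

Jensen-Shannon divergence is:
JSD(P||Q) = 0.5 × D_KL(P||M) + 0.5 × D_KL(Q||M)
where M = 0.5 × (P + Q) is the mixture distribution.

M = 0.5 × (1/5, 2/5, 3/10, 1/10) + 0.5 × (1/5, 1/5, 11/30, 7/30) = (1/5, 3/10, 1/3, 1/6)

D_KL(P||M) = 0.0467 bits
D_KL(Q||M) = 0.0467 bits

JSD(P||Q) = 0.5 × 0.0467 + 0.5 × 0.0467 = 0.0467 bits

Unlike KL divergence, JSD is symmetric and bounded: 0 ≤ JSD ≤ log(2).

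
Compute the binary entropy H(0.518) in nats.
0.6925 nats

The binary entropy function is:
H(p) = -p log(p) - (1-p) log(1-p)

H(0.518) = -0.518 × log_e(0.518) - 0.482 × log_e(0.482)
H(0.518) = 0.6925 nats

Note: Binary entropy is maximized at p=0.5 (H=1 bit) and minimized at p=0 or p=1 (H=0).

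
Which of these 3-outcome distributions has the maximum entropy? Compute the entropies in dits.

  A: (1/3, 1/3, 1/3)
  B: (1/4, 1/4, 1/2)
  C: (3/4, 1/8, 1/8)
A

For a discrete distribution over n outcomes, entropy is maximized by the uniform distribution.

Computing entropies:
H(A) = 0.4771 dits
H(B) = 0.4515 dits
H(C) = 0.3195 dits

The uniform distribution (where all probabilities equal 1/3) achieves the maximum entropy of log_10(3) = 0.4771 dits.

Distribution A has the highest entropy.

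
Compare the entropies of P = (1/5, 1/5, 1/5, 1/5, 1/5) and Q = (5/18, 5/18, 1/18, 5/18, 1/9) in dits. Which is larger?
P

Computing entropies in dits:
H(P) = 0.6990
H(Q) = 0.6393

Distribution P has higher entropy.

Intuition: The distribution closer to uniform (more spread out) has higher entropy.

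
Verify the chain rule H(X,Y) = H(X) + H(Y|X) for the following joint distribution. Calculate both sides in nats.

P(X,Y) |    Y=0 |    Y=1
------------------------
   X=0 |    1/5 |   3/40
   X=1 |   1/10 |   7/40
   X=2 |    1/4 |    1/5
H(X,Y) = 1.7199, H(X) = 1.0694, H(Y|X) = 0.6505 (all in nats)

Chain rule: H(X,Y) = H(X) + H(Y|X)

Left side — joint entropy directly:
H(X,Y) = -Σ p(x,y) log p(x,y) = 1.7199 nats

Right side — compute H(Y|X) from the conditional distributions:
P(X) = (11/40, 11/40, 9/20), so H(X) = 1.0694 nats
H(Y|X) = Σ_x P(X=x) · H(Y|X=x):
  P(Y|X=0) = (8/11, 3/11), H(Y|X=0) = 0.5860, weight P(X=0) = 11/40
  P(Y|X=1) = (4/11, 7/11), H(Y|X=1) = 0.6555, weight P(X=1) = 11/40
  P(Y|X=2) = (5/9, 4/9), H(Y|X=2) = 0.6870, weight P(X=2) = 9/20
H(Y|X) = 0.6505 nats

H(X) + H(Y|X) = 1.0694 + 0.6505 = 1.7199 nats

Both sides equal 1.7199 nats. ✓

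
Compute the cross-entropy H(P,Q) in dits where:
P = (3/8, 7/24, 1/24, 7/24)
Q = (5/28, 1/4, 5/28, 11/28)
0.6057 dits

Cross-entropy: H(P,Q) = -Σ p(x) log q(x)

Alternatively: H(P,Q) = H(P) + D_KL(P||Q)
H(P) = 0.5294 dits
D_KL(P||Q) = 0.0763 dits

H(P,Q) = 0.5294 + 0.0763 = 0.6057 dits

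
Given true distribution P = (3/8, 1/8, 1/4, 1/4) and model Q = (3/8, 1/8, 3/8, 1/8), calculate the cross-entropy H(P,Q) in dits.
0.6049 dits

Cross-entropy: H(P,Q) = -Σ p(x) log q(x)

Alternatively: H(P,Q) = H(P) + D_KL(P||Q)
H(P) = 0.5737 dits
D_KL(P||Q) = 0.0312 dits

H(P,Q) = 0.5737 + 0.0312 = 0.6049 dits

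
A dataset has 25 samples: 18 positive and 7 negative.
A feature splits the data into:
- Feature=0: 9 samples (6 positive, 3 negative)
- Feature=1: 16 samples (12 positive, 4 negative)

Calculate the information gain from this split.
0.0056 bits

Information Gain = H(Y) - H(Y|Feature)

Before split:
P(positive) = 18/25 = 0.7200
H(Y) = 0.8555 bits

After split:
Feature=0: H = 0.9183 bits (weight = 9/25)
Feature=1: H = 0.8113 bits (weight = 16/25)
H(Y|Feature) = (9/25)×0.9183 + (16/25)×0.8113 = 0.8498 bits

Information Gain = 0.8555 - 0.8498 = 0.0056 bits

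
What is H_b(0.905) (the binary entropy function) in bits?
0.4529 bits

The binary entropy function is:
H(p) = -p log(p) - (1-p) log(1-p)

H(0.905) = -0.905 × log_2(0.905) - 0.095 × log_2(0.095)
H(0.905) = 0.4529 bits

Note: Binary entropy is maximized at p=0.5 (H=1 bit) and minimized at p=0 or p=1 (H=0).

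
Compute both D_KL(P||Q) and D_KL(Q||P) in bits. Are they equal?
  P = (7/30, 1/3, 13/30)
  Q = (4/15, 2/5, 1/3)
D_KL(P||Q) = 0.0314, D_KL(Q||P) = 0.0304

KL divergence is not symmetric: D_KL(P||Q) ≠ D_KL(Q||P) in general.

D_KL(P||Q) = 0.0314 bits
D_KL(Q||P) = 0.0304 bits

No, they are not equal!

This asymmetry is why KL divergence is not a true distance metric.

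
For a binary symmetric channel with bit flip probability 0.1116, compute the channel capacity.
0.4953 bits

For a binary symmetric channel (BSC) with error probability p:
Capacity C = 1 - H(p) bits per symbol

where H(p) = -p log₂(p) - (1-p) log₂(1-p) is the binary entropy function.

H(0.1116) = 0.5047 bits
C = 1 - 0.5047 = 0.4953 bits per symbol

This means we can reliably transmit up to 0.4953 bits of information per channel use.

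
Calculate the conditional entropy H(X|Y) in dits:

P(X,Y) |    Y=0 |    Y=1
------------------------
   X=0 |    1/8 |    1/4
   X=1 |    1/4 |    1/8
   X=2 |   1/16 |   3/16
0.4407 dits

Using the chain rule: H(X|Y) = H(X,Y) - H(Y)

First, compute H(X,Y) = 0.7384 dits

Marginal P(Y) = (7/16, 9/16)
H(Y) = 0.2976 dits

H(X|Y) = H(X,Y) - H(Y) = 0.7384 - 0.2976 = 0.4407 dits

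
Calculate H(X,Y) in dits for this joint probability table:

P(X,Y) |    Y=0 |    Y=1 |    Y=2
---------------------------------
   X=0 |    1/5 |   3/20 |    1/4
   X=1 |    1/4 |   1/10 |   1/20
0.7295 dits

Joint entropy is H(X,Y) = -Σ_{x,y} p(x,y) log p(x,y).

Summing over all non-zero entries:
H(X,Y) = -[1/5·log_10(1/5) + 3/20·log_10(3/20) + 1/4·log_10(1/4) + 1/4·log_10(1/4) + 1/10·log_10(1/10) + 1/20·log_10(1/20)]
H(X,Y) = 0.7295 dits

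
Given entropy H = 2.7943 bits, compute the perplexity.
6.9369

Perplexity is 2^H (or exp(H) for natural log).

H = 2.7943 bits
Perplexity = 2^2.7943 = 6.9369

Interpretation: The model's uncertainty is equivalent to choosing uniformly among 6.9 options.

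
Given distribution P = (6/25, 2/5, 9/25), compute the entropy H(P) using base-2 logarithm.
1.5535 bits

Shannon entropy is H(X) = -Σ p(x) log p(x).

For P = (6/25, 2/5, 9/25):
H = -6/25 × log_2(6/25) -2/5 × log_2(2/5) -9/25 × log_2(9/25)
H = 1.5535 bits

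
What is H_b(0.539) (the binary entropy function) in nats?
0.6901 nats

The binary entropy function is:
H(p) = -p log(p) - (1-p) log(1-p)

H(0.539) = -0.539 × log_e(0.539) - 0.461 × log_e(0.461)
H(0.539) = 0.6901 nats

Note: Binary entropy is maximized at p=0.5 (H=1 bit) and minimized at p=0 or p=1 (H=0).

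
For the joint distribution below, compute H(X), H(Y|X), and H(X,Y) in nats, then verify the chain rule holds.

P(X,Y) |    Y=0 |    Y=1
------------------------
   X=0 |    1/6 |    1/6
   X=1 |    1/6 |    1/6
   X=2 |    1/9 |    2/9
H(X,Y) = 1.7729, H(X) = 1.0986, H(Y|X) = 0.6743 (all in nats)

Chain rule: H(X,Y) = H(X) + H(Y|X)

Left side — joint entropy directly:
H(X,Y) = -Σ p(x,y) log p(x,y) = 1.7729 nats

Right side — compute H(Y|X) from the conditional distributions:
P(X) = (1/3, 1/3, 1/3), so H(X) = 1.0986 nats
H(Y|X) = Σ_x P(X=x) · H(Y|X=x):
  P(Y|X=0) = (1/2, 1/2), H(Y|X=0) = 0.6931, weight P(X=0) = 1/3
  P(Y|X=1) = (1/2, 1/2), H(Y|X=1) = 0.6931, weight P(X=1) = 1/3
  P(Y|X=2) = (1/3, 2/3), H(Y|X=2) = 0.6365, weight P(X=2) = 1/3
H(Y|X) = 0.6743 nats

H(X) + H(Y|X) = 1.0986 + 0.6743 = 1.7729 nats

Both sides equal 1.7729 nats. ✓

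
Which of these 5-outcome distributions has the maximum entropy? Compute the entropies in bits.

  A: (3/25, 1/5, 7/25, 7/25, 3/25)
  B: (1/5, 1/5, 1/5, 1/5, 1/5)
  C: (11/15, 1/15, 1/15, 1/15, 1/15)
B

For a discrete distribution over n outcomes, entropy is maximized by the uniform distribution.

Computing entropies:
H(A) = 2.2270 bits
H(B) = 2.3219 bits
H(C) = 1.3700 bits

The uniform distribution (where all probabilities equal 1/5) achieves the maximum entropy of log_2(5) = 2.3219 bits.

Distribution B has the highest entropy.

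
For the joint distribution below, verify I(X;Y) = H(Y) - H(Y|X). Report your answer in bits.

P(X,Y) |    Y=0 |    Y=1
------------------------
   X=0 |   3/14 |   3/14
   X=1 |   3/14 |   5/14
I(X;Y) = 0.0113 bits

Mutual information has multiple equivalent forms:
- I(X;Y) = H(X) - H(X|Y)
- I(X;Y) = H(Y) - H(Y|X)
- I(X;Y) = H(X) + H(Y) - H(X,Y)

Computing all quantities:
H(X) = 0.9852, H(Y) = 0.9852, H(X,Y) = 1.9592
H(X|Y) = 0.9740, H(Y|X) = 0.9740

Verification:
H(X) - H(X|Y) = 0.9852 - 0.9740 = 0.0113
H(Y) - H(Y|X) = 0.9852 - 0.9740 = 0.0113
H(X) + H(Y) - H(X,Y) = 0.9852 + 0.9852 - 1.9592 = 0.0113

All forms give I(X;Y) = 0.0113 bits. ✓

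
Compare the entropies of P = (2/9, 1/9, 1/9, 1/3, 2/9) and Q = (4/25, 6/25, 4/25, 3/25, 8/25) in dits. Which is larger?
Q

Computing entropies in dits:
H(P) = 0.6614
H(Q) = 0.6723

Distribution Q has higher entropy.

Intuition: The distribution closer to uniform (more spread out) has higher entropy.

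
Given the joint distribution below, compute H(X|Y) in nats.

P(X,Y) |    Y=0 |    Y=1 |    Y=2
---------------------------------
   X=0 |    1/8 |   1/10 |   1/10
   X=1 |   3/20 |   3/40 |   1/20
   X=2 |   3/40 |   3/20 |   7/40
1.0349 nats

Using the chain rule: H(X|Y) = H(X,Y) - H(Y)

First, compute H(X,Y) = 2.1329 nats

Marginal P(Y) = (7/20, 13/40, 13/40)
H(Y) = 1.0980 nats

H(X|Y) = H(X,Y) - H(Y) = 2.1329 - 1.0980 = 1.0349 nats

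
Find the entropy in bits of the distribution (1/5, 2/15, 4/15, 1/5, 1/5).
2.2892 bits

Shannon entropy is H(X) = -Σ p(x) log p(x).

For P = (1/5, 2/15, 4/15, 1/5, 1/5):
H = -1/5 × log_2(1/5) -2/15 × log_2(2/15) -4/15 × log_2(4/15) -1/5 × log_2(1/5) -1/5 × log_2(1/5)
H = 2.2892 bits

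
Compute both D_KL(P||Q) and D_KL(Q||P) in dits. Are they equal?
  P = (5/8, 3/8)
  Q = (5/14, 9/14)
D_KL(P||Q) = 0.0641, D_KL(Q||P) = 0.0637

KL divergence is not symmetric: D_KL(P||Q) ≠ D_KL(Q||P) in general.

D_KL(P||Q) = 0.0641 dits
D_KL(Q||P) = 0.0637 dits

No, they are not equal!

This asymmetry is why KL divergence is not a true distance metric.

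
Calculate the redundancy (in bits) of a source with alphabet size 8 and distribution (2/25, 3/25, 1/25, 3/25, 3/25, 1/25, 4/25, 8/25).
0.2867 bits

Redundancy measures how far a source is from maximum entropy:
R = H_max - H(X)

Maximum entropy for 8 symbols: H_max = log_2(8) = 3.0000 bits
Actual entropy: H(X) = 2.7133 bits
Redundancy: R = 3.0000 - 2.7133 = 0.2867 bits

This redundancy represents potential for compression: the source could be compressed by 0.2867 bits per symbol.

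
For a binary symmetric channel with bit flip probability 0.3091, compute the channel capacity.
0.1079 bits

For a binary symmetric channel (BSC) with error probability p:
Capacity C = 1 - H(p) bits per symbol

where H(p) = -p log₂(p) - (1-p) log₂(1-p) is the binary entropy function.

H(0.3091) = 0.8921 bits
C = 1 - 0.8921 = 0.1079 bits per symbol

This means we can reliably transmit up to 0.1079 bits of information per channel use.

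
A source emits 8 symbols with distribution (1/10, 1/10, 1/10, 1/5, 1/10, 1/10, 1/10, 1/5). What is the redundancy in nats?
0.0541 nats

Redundancy measures how far a source is from maximum entropy:
R = H_max - H(X)

Maximum entropy for 8 symbols: H_max = log_e(8) = 2.0794 nats
Actual entropy: H(X) = 2.0253 nats
Redundancy: R = 2.0794 - 2.0253 = 0.0541 nats

This redundancy represents potential for compression: the source could be compressed by 0.0541 nats per symbol.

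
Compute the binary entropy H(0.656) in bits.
0.9286 bits

The binary entropy function is:
H(p) = -p log(p) - (1-p) log(1-p)

H(0.656) = -0.656 × log_2(0.656) - 0.344 × log_2(0.344)
H(0.656) = 0.9286 bits

Note: Binary entropy is maximized at p=0.5 (H=1 bit) and minimized at p=0 or p=1 (H=0).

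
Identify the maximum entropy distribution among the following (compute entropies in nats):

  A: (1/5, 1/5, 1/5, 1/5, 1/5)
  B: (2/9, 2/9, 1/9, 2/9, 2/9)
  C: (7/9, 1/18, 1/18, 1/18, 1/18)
A

For a discrete distribution over n outcomes, entropy is maximized by the uniform distribution.

Computing entropies:
H(A) = 1.6094 nats
H(B) = 1.5811 nats
H(C) = 0.8378 nats

The uniform distribution (where all probabilities equal 1/5) achieves the maximum entropy of log_e(5) = 1.6094 nats.

Distribution A has the highest entropy.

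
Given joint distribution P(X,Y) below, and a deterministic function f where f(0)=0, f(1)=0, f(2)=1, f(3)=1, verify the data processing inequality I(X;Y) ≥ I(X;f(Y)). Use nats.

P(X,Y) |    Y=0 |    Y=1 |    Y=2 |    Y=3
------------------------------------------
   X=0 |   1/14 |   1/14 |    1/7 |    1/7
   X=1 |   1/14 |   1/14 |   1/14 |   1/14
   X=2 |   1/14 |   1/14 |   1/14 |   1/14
I(X;Y) = 0.0140, I(X;f(Y)) = 0.0140, inequality holds: 0.0140 ≥ 0.0140

Data Processing Inequality: For any Markov chain X → Y → Z, we have I(X;Y) ≥ I(X;Z).

Here Z = f(Y) is a deterministic function of Y, forming X → Y → Z.

Original I(X;Y) = 0.0140 nats

After applying f:
P(X,Z) where Z=f(Y):
- P(X,Z=0) = P(X,Y=0) + P(X,Y=1)
- P(X,Z=1) = P(X,Y=2) + P(X,Y=3)

I(X;Z) = I(X;f(Y)) = 0.0140 nats

Verification: 0.0140 ≥ 0.0140 ✓

Information cannot be created by processing; the function f can only lose information about X.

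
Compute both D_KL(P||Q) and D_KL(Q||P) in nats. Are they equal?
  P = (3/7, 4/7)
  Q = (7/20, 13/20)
D_KL(P||Q) = 0.0132, D_KL(Q||P) = 0.0129

KL divergence is not symmetric: D_KL(P||Q) ≠ D_KL(Q||P) in general.

D_KL(P||Q) = 0.0132 nats
D_KL(Q||P) = 0.0129 nats

No, they are not equal!

This asymmetry is why KL divergence is not a true distance metric.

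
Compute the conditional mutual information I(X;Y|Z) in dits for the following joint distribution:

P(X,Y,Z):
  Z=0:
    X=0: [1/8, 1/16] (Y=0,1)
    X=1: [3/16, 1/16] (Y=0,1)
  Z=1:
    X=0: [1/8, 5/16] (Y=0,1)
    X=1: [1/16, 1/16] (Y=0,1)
0.0050 dits

Conditional mutual information: I(X;Y|Z) = H(X|Z) + H(Y|Z) - H(X,Y|Z)

H(Z) = 0.2976
H(X,Z) = 0.5568 → H(X|Z) = 0.2592
H(Y,Z) = 0.5668 → H(Y|Z) = 0.2692
H(X,Y,Z) = 0.8210 → H(X,Y|Z) = 0.5233

I(X;Y|Z) = 0.2592 + 0.2692 - 0.5233 = 0.0050 dits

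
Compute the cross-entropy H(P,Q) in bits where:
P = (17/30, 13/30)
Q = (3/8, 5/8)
1.0957 bits

Cross-entropy: H(P,Q) = -Σ p(x) log q(x)

Alternatively: H(P,Q) = H(P) + D_KL(P||Q)
H(P) = 0.9871 bits
D_KL(P||Q) = 0.1085 bits

H(P,Q) = 0.9871 + 0.1085 = 1.0957 bits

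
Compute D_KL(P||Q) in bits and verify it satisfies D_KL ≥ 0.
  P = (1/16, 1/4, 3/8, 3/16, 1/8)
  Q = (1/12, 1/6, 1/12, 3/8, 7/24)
0.5937 bits

KL divergence satisfies the Gibbs inequality: D_KL(P||Q) ≥ 0 for all distributions P, Q.

D_KL(P||Q) = Σ p(x) log(p(x)/q(x))
Term by term:
  x=0: 1/16 × log_2[(1/16)/(1/12)] = -0.0259
  x=1: 1/4 × log_2[(1/4)/(1/6)] = 0.1462
  x=2: 3/8 × log_2[(3/8)/(1/12)] = 0.8137
  x=3: 3/16 × log_2[(3/16)/(3/8)] = -0.1875
  x=4: 1/8 × log_2[(1/8)/(7/24)] = -0.1528
D_KL(P||Q) = 0.5937 bits

D_KL(P||Q) = 0.5937 ≥ 0 ✓

This non-negativity is a fundamental property: relative entropy cannot be negative because it measures how different Q is from P.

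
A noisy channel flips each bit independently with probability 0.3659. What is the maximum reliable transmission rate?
0.0525 bits

For a binary symmetric channel (BSC) with error probability p:
Capacity C = 1 - H(p) bits per symbol

where H(p) = -p log₂(p) - (1-p) log₂(1-p) is the binary entropy function.

H(0.3659) = 0.9475 bits
C = 1 - 0.9475 = 0.0525 bits per symbol

This means we can reliably transmit up to 0.0525 bits of information per channel use.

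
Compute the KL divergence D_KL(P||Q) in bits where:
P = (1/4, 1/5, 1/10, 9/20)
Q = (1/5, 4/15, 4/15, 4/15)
0.1957 bits

KL divergence: D_KL(P||Q) = Σ p(x) log(p(x)/q(x))

Computing term by term:
  x=0: 1/4 × log_2[(1/4)/(1/5)] = 1/4 × 0.3219 = 0.0805
  x=1: 1/5 × log_2[(1/5)/(4/15)] = 1/5 × -0.4150 = -0.0830
  x=2: 1/10 × log_2[(1/10)/(4/15)] = 1/10 × -1.4150 = -0.1415
  x=3: 9/20 × log_2[(9/20)/(4/15)] = 9/20 × 0.7549 = 0.3397

D_KL(P||Q) = 0.1957 bits

Note: KL divergence is always non-negative and equals 0 iff P = Q.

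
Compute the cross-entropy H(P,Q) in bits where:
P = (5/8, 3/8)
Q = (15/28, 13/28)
0.9779 bits

Cross-entropy: H(P,Q) = -Σ p(x) log q(x)

Alternatively: H(P,Q) = H(P) + D_KL(P||Q)
H(P) = 0.9544 bits
D_KL(P||Q) = 0.0234 bits

H(P,Q) = 0.9544 + 0.0234 = 0.9779 bits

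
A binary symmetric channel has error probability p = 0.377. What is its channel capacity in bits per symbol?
0.0441 bits

For a binary symmetric channel (BSC) with error probability p:
Capacity C = 1 - H(p) bits per symbol

where H(p) = -p log₂(p) - (1-p) log₂(1-p) is the binary entropy function.

H(0.377) = 0.9559 bits
C = 1 - 0.9559 = 0.0441 bits per symbol

This means we can reliably transmit up to 0.0441 bits of information per channel use.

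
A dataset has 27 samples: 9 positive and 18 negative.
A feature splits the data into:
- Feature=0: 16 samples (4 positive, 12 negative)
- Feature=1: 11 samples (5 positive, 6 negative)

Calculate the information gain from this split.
0.0326 bits

Information Gain = H(Y) - H(Y|Feature)

Before split:
P(positive) = 9/27 = 0.3333
H(Y) = 0.9183 bits

After split:
Feature=0: H = 0.8113 bits (weight = 16/27)
Feature=1: H = 0.9940 bits (weight = 11/27)
H(Y|Feature) = (16/27)×0.8113 + (11/27)×0.9940 = 0.8857 bits

Information Gain = 0.9183 - 0.8857 = 0.0326 bits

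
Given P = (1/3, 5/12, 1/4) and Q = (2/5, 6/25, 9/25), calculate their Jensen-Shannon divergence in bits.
0.0267 bits

Jensen-Shannon divergence is:
JSD(P||Q) = 0.5 × D_KL(P||M) + 0.5 × D_KL(Q||M)
where M = 0.5 × (P + Q) is the mixture distribution.

M = 0.5 × (1/3, 5/12, 1/4) + 0.5 × (2/5, 6/25, 9/25) = (11/30, 0.328333, 0.305)

D_KL(P||M) = 0.0257 bits
D_KL(Q||M) = 0.0278 bits

JSD(P||Q) = 0.5 × 0.0257 + 0.5 × 0.0278 = 0.0267 bits

Unlike KL divergence, JSD is symmetric and bounded: 0 ≤ JSD ≤ log(2).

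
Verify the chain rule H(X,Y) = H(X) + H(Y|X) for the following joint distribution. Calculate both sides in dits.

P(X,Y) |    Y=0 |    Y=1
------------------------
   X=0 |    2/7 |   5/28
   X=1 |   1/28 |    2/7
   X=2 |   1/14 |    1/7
H(X,Y) = 0.6988, H(X) = 0.4565, H(Y|X) = 0.2423 (all in dits)

Chain rule: H(X,Y) = H(X) + H(Y|X)

Left side — joint entropy directly:
H(X,Y) = -Σ p(x,y) log p(x,y) = 0.6988 dits

Right side — compute H(Y|X) from the conditional distributions:
P(X) = (13/28, 9/28, 3/14), so H(X) = 0.4565 dits
H(Y|X) = Σ_x P(X=x) · H(Y|X=x):
  P(Y|X=0) = (8/13, 5/13), H(Y|X=0) = 0.2894, weight P(X=0) = 13/28
  P(Y|X=1) = (1/9, 8/9), H(Y|X=1) = 0.1515, weight P(X=1) = 9/28
  P(Y|X=2) = (1/3, 2/3), H(Y|X=2) = 0.2764, weight P(X=2) = 3/14
H(Y|X) = 0.2423 dits

H(X) + H(Y|X) = 0.4565 + 0.2423 = 0.6988 dits

Both sides equal 0.6988 dits. ✓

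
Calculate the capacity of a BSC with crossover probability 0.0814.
0.5929 bits

For a binary symmetric channel (BSC) with error probability p:
Capacity C = 1 - H(p) bits per symbol

where H(p) = -p log₂(p) - (1-p) log₂(1-p) is the binary entropy function.

H(0.0814) = 0.4071 bits
C = 1 - 0.4071 = 0.5929 bits per symbol

This means we can reliably transmit up to 0.5929 bits of information per channel use.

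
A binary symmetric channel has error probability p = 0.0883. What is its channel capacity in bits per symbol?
0.5692 bits

For a binary symmetric channel (BSC) with error probability p:
Capacity C = 1 - H(p) bits per symbol

where H(p) = -p log₂(p) - (1-p) log₂(1-p) is the binary entropy function.

H(0.0883) = 0.4308 bits
C = 1 - 0.4308 = 0.5692 bits per symbol

This means we can reliably transmit up to 0.5692 bits of information per channel use.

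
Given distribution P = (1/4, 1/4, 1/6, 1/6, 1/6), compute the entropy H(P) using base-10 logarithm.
0.6901 dits

Shannon entropy is H(X) = -Σ p(x) log p(x).

For P = (1/4, 1/4, 1/6, 1/6, 1/6):
H = -1/4 × log_10(1/4) -1/4 × log_10(1/4) -1/6 × log_10(1/6) -1/6 × log_10(1/6) -1/6 × log_10(1/6)
H = 0.6901 dits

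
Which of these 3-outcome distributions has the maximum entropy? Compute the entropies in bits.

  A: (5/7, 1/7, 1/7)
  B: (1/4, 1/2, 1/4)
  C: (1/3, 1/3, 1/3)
C

For a discrete distribution over n outcomes, entropy is maximized by the uniform distribution.

Computing entropies:
H(A) = 1.1488 bits
H(B) = 1.5000 bits
H(C) = 1.5850 bits

The uniform distribution (where all probabilities equal 1/3) achieves the maximum entropy of log_2(3) = 1.5850 bits.

Distribution C has the highest entropy.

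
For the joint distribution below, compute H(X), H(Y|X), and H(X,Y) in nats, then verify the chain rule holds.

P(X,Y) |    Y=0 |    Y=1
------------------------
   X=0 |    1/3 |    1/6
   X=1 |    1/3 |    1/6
H(X,Y) = 1.3297, H(X) = 0.6931, H(Y|X) = 0.6365 (all in nats)

Chain rule: H(X,Y) = H(X) + H(Y|X)

Left side — joint entropy directly:
H(X,Y) = -Σ p(x,y) log p(x,y) = 1.3297 nats

Right side — compute H(Y|X) from the conditional distributions:
P(X) = (1/2, 1/2), so H(X) = 0.6931 nats
H(Y|X) = Σ_x P(X=x) · H(Y|X=x):
  P(Y|X=0) = (2/3, 1/3), H(Y|X=0) = 0.6365, weight P(X=0) = 1/2
  P(Y|X=1) = (2/3, 1/3), H(Y|X=1) = 0.6365, weight P(X=1) = 1/2
H(Y|X) = 0.6365 nats

H(X) + H(Y|X) = 0.6931 + 0.6365 = 1.3297 nats

Both sides equal 1.3297 nats. ✓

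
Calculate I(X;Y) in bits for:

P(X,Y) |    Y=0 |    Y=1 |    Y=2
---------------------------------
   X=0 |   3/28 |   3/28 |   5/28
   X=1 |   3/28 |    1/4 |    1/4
0.0176 bits

Mutual information: I(X;Y) = H(X) + H(Y) - H(X,Y)

Marginals:
P(X) = (11/28, 17/28), H(X) = 0.9666 bits
P(Y) = (3/14, 5/14, 3/7), H(Y) = 1.5306 bits

Joint entropy: H(X,Y) = 2.4796 bits

I(X;Y) = 0.9666 + 1.5306 - 2.4796 = 0.0176 bits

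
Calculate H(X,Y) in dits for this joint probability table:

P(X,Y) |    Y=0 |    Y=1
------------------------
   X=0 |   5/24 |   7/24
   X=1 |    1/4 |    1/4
0.5990 dits

Joint entropy is H(X,Y) = -Σ_{x,y} p(x,y) log p(x,y).

Summing over all non-zero entries:
H(X,Y) = -[5/24·log_10(5/24) + 7/24·log_10(7/24) + 1/4·log_10(1/4) + 1/4·log_10(1/4)]
H(X,Y) = 0.5990 dits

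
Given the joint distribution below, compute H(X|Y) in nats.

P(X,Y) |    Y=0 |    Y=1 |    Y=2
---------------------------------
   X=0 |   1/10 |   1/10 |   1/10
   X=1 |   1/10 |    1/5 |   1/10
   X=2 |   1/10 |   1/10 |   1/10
1.0751 nats

Using the chain rule: H(X|Y) = H(X,Y) - H(Y)

First, compute H(X,Y) = 2.1640 nats

Marginal P(Y) = (3/10, 2/5, 3/10)
H(Y) = 1.0889 nats

H(X|Y) = H(X,Y) - H(Y) = 2.1640 - 1.0889 = 1.0751 nats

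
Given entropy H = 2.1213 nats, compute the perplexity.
8.3420

Perplexity is e^H (or exp(H) for natural log).

H = 2.1213 nats
Perplexity = e^2.1213 = 8.3420

Interpretation: The model's uncertainty is equivalent to choosing uniformly among 8.3 options.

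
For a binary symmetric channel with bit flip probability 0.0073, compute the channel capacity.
0.9377 bits

For a binary symmetric channel (BSC) with error probability p:
Capacity C = 1 - H(p) bits per symbol

where H(p) = -p log₂(p) - (1-p) log₂(1-p) is the binary entropy function.

H(0.0073) = 0.0623 bits
C = 1 - 0.0623 = 0.9377 bits per symbol

This means we can reliably transmit up to 0.9377 bits of information per channel use.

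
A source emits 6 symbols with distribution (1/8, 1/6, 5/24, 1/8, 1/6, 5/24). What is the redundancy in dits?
0.0091 dits

Redundancy measures how far a source is from maximum entropy:
R = H_max - H(X)

Maximum entropy for 6 symbols: H_max = log_10(6) = 0.7782 dits
Actual entropy: H(X) = 0.7690 dits
Redundancy: R = 0.7782 - 0.7690 = 0.0091 dits

This redundancy represents potential for compression: the source could be compressed by 0.0091 dits per symbol.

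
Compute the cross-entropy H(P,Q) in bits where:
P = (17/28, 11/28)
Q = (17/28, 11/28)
0.9666 bits

Cross-entropy: H(P,Q) = -Σ p(x) log q(x)

Alternatively: H(P,Q) = H(P) + D_KL(P||Q)
H(P) = 0.9666 bits
D_KL(P||Q) = 0.0000 bits

H(P,Q) = 0.9666 + 0.0000 = 0.9666 bits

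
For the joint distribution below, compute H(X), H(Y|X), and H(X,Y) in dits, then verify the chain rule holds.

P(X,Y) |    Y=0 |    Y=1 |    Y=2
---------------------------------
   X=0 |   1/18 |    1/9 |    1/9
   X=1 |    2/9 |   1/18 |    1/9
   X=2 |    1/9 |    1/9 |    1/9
H(X,Y) = 0.9208, H(X) = 0.4731, H(Y|X) = 0.4477 (all in dits)

Chain rule: H(X,Y) = H(X) + H(Y|X)

Left side — joint entropy directly:
H(X,Y) = -Σ p(x,y) log p(x,y) = 0.9208 dits

Right side — compute H(Y|X) from the conditional distributions:
P(X) = (5/18, 7/18, 1/3), so H(X) = 0.4731 dits
H(Y|X) = Σ_x P(X=x) · H(Y|X=x):
  P(Y|X=0) = (1/5, 2/5, 2/5), H(Y|X=0) = 0.4581, weight P(X=0) = 5/18
  P(Y|X=1) = (4/7, 1/7, 2/7), H(Y|X=1) = 0.4151, weight P(X=1) = 7/18
  P(Y|X=2) = (1/3, 1/3, 1/3), H(Y|X=2) = 0.4771, weight P(X=2) = 1/3
H(Y|X) = 0.4477 dits

H(X) + H(Y|X) = 0.4731 + 0.4477 = 0.9208 dits

Both sides equal 0.9208 dits. ✓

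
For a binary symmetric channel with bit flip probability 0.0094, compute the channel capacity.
0.9232 bits

For a binary symmetric channel (BSC) with error probability p:
Capacity C = 1 - H(p) bits per symbol

where H(p) = -p log₂(p) - (1-p) log₂(1-p) is the binary entropy function.

H(0.0094) = 0.0768 bits
C = 1 - 0.0768 = 0.9232 bits per symbol

This means we can reliably transmit up to 0.9232 bits of information per channel use.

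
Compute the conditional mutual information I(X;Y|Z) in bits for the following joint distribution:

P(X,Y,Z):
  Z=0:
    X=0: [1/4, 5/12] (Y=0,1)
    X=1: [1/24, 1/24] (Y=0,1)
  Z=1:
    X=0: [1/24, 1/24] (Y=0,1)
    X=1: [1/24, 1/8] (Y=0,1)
0.0145 bits

Conditional mutual information: I(X;Y|Z) = H(X|Z) + H(Y|Z) - H(X,Y|Z)

H(Z) = 0.8113
H(X,Z) = 1.4183 → H(X|Z) = 0.6070
H(Y,Z) = 1.7639 → H(Y|Z) = 0.9526
H(X,Y,Z) = 2.3565 → H(X,Y|Z) = 1.5452

I(X;Y|Z) = 0.6070 + 0.9526 - 1.5452 = 0.0145 bits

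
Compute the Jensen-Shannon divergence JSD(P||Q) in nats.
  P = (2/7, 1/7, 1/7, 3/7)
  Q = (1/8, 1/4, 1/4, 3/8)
0.0318 nats

Jensen-Shannon divergence is:
JSD(P||Q) = 0.5 × D_KL(P||M) + 0.5 × D_KL(Q||M)
where M = 0.5 × (P + Q) is the mixture distribution.

M = 0.5 × (2/7, 1/7, 1/7, 3/7) + 0.5 × (1/8, 1/4, 1/4, 3/8) = (0.205357, 0.196429, 0.196429, 0.401786)

D_KL(P||M) = 0.0310 nats
D_KL(Q||M) = 0.0327 nats

JSD(P||Q) = 0.5 × 0.0310 + 0.5 × 0.0327 = 0.0318 nats

Unlike KL divergence, JSD is symmetric and bounded: 0 ≤ JSD ≤ log(2).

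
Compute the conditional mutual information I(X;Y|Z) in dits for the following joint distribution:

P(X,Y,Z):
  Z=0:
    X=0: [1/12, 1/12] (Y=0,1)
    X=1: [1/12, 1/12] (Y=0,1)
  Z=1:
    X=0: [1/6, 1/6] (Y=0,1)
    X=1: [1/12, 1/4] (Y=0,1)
0.0098 dits

Conditional mutual information: I(X;Y|Z) = H(X|Z) + H(Y|Z) - H(X,Y|Z)

H(Z) = 0.2764
H(X,Z) = 0.5775 → H(X|Z) = 0.3010
H(Y,Z) = 0.5683 → H(Y|Z) = 0.2919
H(X,Y,Z) = 0.8596 → H(X,Y|Z) = 0.5831

I(X;Y|Z) = 0.3010 + 0.2919 - 0.5831 = 0.0098 dits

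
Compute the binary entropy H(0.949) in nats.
0.2014 nats

The binary entropy function is:
H(p) = -p log(p) - (1-p) log(1-p)

H(0.949) = -0.949 × log_e(0.949) - 0.051 × log_e(0.051)
H(0.949) = 0.2014 nats

Note: Binary entropy is maximized at p=0.5 (H=1 bit) and minimized at p=0 or p=1 (H=0).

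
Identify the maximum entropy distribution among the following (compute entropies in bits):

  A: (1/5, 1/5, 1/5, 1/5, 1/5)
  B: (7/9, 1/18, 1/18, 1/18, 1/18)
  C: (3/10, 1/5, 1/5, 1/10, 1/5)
A

For a discrete distribution over n outcomes, entropy is maximized by the uniform distribution.

Computing entropies:
H(A) = 2.3219 bits
H(B) = 1.2086 bits
H(C) = 2.2464 bits

The uniform distribution (where all probabilities equal 1/5) achieves the maximum entropy of log_2(5) = 2.3219 bits.

Distribution A has the highest entropy.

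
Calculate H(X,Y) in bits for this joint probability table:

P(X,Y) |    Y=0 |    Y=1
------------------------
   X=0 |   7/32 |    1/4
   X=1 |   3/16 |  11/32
1.9620 bits

Joint entropy is H(X,Y) = -Σ_{x,y} p(x,y) log p(x,y).

Summing over all non-zero entries:
H(X,Y) = -[7/32·log_2(7/32) + 1/4·log_2(1/4) + 3/16·log_2(3/16) + 11/32·log_2(11/32)]
H(X,Y) = 1.9620 bits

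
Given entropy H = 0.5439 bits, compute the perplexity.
1.4579

Perplexity is 2^H (or exp(H) for natural log).

H = 0.5439 bits
Perplexity = 2^0.5439 = 1.4579

Interpretation: The model's uncertainty is equivalent to choosing uniformly among 1.5 options.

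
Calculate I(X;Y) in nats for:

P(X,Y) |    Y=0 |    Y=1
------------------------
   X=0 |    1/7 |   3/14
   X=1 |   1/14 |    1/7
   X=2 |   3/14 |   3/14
0.0091 nats

Mutual information: I(X;Y) = H(X) + H(Y) - H(X,Y)

Marginals:
P(X) = (5/14, 3/14, 3/7), H(X) = 1.0609 nats
P(Y) = (3/7, 4/7), H(Y) = 0.6829 nats

Joint entropy: H(X,Y) = 1.7348 nats

I(X;Y) = 1.0609 + 0.6829 - 1.7348 = 0.0091 nats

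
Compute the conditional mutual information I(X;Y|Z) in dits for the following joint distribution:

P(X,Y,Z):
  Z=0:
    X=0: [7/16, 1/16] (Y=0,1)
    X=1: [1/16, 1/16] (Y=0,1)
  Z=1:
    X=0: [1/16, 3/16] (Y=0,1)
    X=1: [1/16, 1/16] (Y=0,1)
0.0214 dits

Conditional mutual information: I(X;Y|Z) = H(X|Z) + H(Y|Z) - H(X,Y|Z)

H(Z) = 0.2873
H(X,Z) = 0.5268 → H(X|Z) = 0.2395
H(Y,Z) = 0.5268 → H(Y|Z) = 0.2395
H(X,Y,Z) = 0.7449 → H(X,Y|Z) = 0.4576

I(X;Y|Z) = 0.2395 + 0.2395 - 0.4576 = 0.0214 dits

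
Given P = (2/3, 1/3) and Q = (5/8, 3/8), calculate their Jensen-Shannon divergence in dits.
0.0004 dits

Jensen-Shannon divergence is:
JSD(P||Q) = 0.5 × D_KL(P||M) + 0.5 × D_KL(Q||M)
where M = 0.5 × (P + Q) is the mixture distribution.

M = 0.5 × (2/3, 1/3) + 0.5 × (5/8, 3/8) = (0.645833, 0.354167)

D_KL(P||M) = 0.0004 dits
D_KL(Q||M) = 0.0004 dits

JSD(P||Q) = 0.5 × 0.0004 + 0.5 × 0.0004 = 0.0004 dits

Unlike KL divergence, JSD is symmetric and bounded: 0 ≤ JSD ≤ log(2).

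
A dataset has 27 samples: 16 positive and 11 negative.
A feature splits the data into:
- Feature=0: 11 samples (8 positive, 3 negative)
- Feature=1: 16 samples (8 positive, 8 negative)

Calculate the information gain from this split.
0.0381 bits

Information Gain = H(Y) - H(Y|Feature)

Before split:
P(positive) = 16/27 = 0.5926
H(Y) = 0.9751 bits

After split:
Feature=0: H = 0.8454 bits (weight = 11/27)
Feature=1: H = 1.0000 bits (weight = 16/27)
H(Y|Feature) = (11/27)×0.8454 + (16/27)×1.0000 = 0.9370 bits

Information Gain = 0.9751 - 0.9370 = 0.0381 bits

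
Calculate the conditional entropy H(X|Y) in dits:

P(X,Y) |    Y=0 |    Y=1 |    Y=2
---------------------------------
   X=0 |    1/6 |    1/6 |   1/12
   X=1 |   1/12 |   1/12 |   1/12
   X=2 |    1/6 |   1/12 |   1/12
0.4607 dits

Using the chain rule: H(X|Y) = H(X,Y) - H(Y)

First, compute H(X,Y) = 0.9287 dits

Marginal P(Y) = (5/12, 1/3, 1/4)
H(Y) = 0.4680 dits

H(X|Y) = H(X,Y) - H(Y) = 0.9287 - 0.4680 = 0.4607 dits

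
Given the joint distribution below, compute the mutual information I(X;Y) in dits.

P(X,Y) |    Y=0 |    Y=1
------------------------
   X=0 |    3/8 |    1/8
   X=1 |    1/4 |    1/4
0.0147 dits

Mutual information: I(X;Y) = H(X) + H(Y) - H(X,Y)

Marginals:
P(X) = (1/2, 1/2), H(X) = 0.3010 dits
P(Y) = (5/8, 3/8), H(Y) = 0.2873 dits

Joint entropy: H(X,Y) = 0.5737 dits

I(X;Y) = 0.3010 + 0.2873 - 0.5737 = 0.0147 dits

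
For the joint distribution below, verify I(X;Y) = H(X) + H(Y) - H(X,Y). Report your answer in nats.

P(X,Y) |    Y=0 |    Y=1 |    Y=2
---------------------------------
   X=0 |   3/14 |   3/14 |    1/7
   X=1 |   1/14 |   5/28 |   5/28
I(X;Y) = 0.0307 nats

Mutual information has multiple equivalent forms:
- I(X;Y) = H(X) - H(X|Y)
- I(X;Y) = H(Y) - H(Y|X)
- I(X;Y) = H(X) + H(Y) - H(X,Y)

Computing all quantities:
H(X) = 0.6829, H(Y) = 1.0898, H(X,Y) = 1.7420
H(X|Y) = 0.6522, H(Y|X) = 1.0590

Verification:
H(X) - H(X|Y) = 0.6829 - 0.6522 = 0.0307
H(Y) - H(Y|X) = 1.0898 - 1.0590 = 0.0307
H(X) + H(Y) - H(X,Y) = 0.6829 + 1.0898 - 1.7420 = 0.0307

All forms give I(X;Y) = 0.0307 nats. ✓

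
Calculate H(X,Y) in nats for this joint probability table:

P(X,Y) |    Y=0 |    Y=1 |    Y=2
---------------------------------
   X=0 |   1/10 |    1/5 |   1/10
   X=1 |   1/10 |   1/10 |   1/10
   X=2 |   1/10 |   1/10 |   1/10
2.1640 nats

Joint entropy is H(X,Y) = -Σ_{x,y} p(x,y) log p(x,y).

Summing over all non-zero entries:
H(X,Y) = -[1/10·log_e(1/10) + 1/5·log_e(1/5) + 1/10·log_e(1/10) + 1/10·log_e(1/10) + 1/10·log_e(1/10) + 1/10·log_e(1/10) + 1/10·log_e(1/10) + 1/10·log_e(1/10) + 1/10·log_e(1/10)]
H(X,Y) = 2.1640 nats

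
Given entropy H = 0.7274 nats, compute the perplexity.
2.0697

Perplexity is e^H (or exp(H) for natural log).

H = 0.7274 nats
Perplexity = e^0.7274 = 2.0697

Interpretation: The model's uncertainty is equivalent to choosing uniformly among 2.1 options.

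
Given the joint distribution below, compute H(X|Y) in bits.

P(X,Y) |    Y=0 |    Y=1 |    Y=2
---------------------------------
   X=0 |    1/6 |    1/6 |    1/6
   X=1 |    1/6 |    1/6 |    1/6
1.0000 bits

Using the chain rule: H(X|Y) = H(X,Y) - H(Y)

First, compute H(X,Y) = 2.5850 bits

Marginal P(Y) = (1/3, 1/3, 1/3)
H(Y) = 1.5850 bits

H(X|Y) = H(X,Y) - H(Y) = 2.5850 - 1.5850 = 1.0000 bits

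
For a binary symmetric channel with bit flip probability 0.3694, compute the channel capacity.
0.0498 bits

For a binary symmetric channel (BSC) with error probability p:
Capacity C = 1 - H(p) bits per symbol

where H(p) = -p log₂(p) - (1-p) log₂(1-p) is the binary entropy function.

H(0.3694) = 0.9502 bits
C = 1 - 0.9502 = 0.0498 bits per symbol

This means we can reliably transmit up to 0.0498 bits of information per channel use.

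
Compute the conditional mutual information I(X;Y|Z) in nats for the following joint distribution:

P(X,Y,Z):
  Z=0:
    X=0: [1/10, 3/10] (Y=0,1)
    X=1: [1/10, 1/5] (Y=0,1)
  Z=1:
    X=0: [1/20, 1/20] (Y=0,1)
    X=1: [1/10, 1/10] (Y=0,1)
0.0029 nats

Conditional mutual information: I(X;Y|Z) = H(X|Z) + H(Y|Z) - H(X,Y|Z)

H(Z) = 0.6109
H(X,Z) = 1.2799 → H(X|Z) = 0.6690
H(Y,Z) = 1.2376 → H(Y|Z) = 0.6267
H(X,Y,Z) = 1.9037 → H(X,Y|Z) = 1.2928

I(X;Y|Z) = 0.6690 + 0.6267 - 1.2928 = 0.0029 nats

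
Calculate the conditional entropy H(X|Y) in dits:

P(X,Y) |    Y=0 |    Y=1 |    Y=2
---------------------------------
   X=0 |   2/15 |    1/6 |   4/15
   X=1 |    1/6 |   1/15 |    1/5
0.2885 dits

Using the chain rule: H(X|Y) = H(X,Y) - H(Y)

First, compute H(X,Y) = 0.7473 dits

Marginal P(Y) = (3/10, 7/30, 7/15)
H(Y) = 0.4588 dits

H(X|Y) = H(X,Y) - H(Y) = 0.7473 - 0.4588 = 0.2885 dits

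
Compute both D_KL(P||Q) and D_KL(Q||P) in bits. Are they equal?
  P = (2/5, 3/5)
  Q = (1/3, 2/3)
D_KL(P||Q) = 0.0140, D_KL(Q||P) = 0.0137

KL divergence is not symmetric: D_KL(P||Q) ≠ D_KL(Q||P) in general.

D_KL(P||Q) = 0.0140 bits
D_KL(Q||P) = 0.0137 bits

No, they are not equal!

This asymmetry is why KL divergence is not a true distance metric.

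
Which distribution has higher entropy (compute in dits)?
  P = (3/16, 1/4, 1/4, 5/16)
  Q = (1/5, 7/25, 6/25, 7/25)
Q

Computing entropies in dits:
H(P) = 0.5952
H(Q) = 0.5981

Distribution Q has higher entropy.

Intuition: The distribution closer to uniform (more spread out) has higher entropy.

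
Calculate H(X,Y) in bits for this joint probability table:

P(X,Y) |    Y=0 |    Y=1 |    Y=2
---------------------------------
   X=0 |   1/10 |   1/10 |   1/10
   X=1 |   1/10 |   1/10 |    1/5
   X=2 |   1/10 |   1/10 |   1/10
3.1219 bits

Joint entropy is H(X,Y) = -Σ_{x,y} p(x,y) log p(x,y).

Summing over all non-zero entries:
H(X,Y) = -[1/10·log_2(1/10) + 1/10·log_2(1/10) + 1/10·log_2(1/10) + 1/10·log_2(1/10) + 1/10·log_2(1/10) + 1/5·log_2(1/5) + 1/10·log_2(1/10) + 1/10·log_2(1/10) + 1/10·log_2(1/10)]
H(X,Y) = 3.1219 bits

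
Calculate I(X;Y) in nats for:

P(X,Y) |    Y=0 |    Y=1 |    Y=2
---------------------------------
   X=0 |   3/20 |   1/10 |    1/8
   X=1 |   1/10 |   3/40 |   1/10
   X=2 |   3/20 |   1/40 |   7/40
0.0338 nats

Mutual information: I(X;Y) = H(X) + H(Y) - H(X,Y)

Marginals:
P(X) = (3/8, 11/40, 7/20), H(X) = 1.0903 nats
P(Y) = (2/5, 1/5, 2/5), H(Y) = 1.0549 nats

Joint entropy: H(X,Y) = 2.1114 nats

I(X;Y) = 1.0903 + 1.0549 - 2.1114 = 0.0338 nats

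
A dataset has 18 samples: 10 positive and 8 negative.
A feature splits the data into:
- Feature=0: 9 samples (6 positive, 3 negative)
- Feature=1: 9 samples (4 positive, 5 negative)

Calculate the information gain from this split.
0.0364 bits

Information Gain = H(Y) - H(Y|Feature)

Before split:
P(positive) = 10/18 = 0.5556
H(Y) = 0.9911 bits

After split:
Feature=0: H = 0.9183 bits (weight = 9/18)
Feature=1: H = 0.9911 bits (weight = 9/18)
H(Y|Feature) = (9/18)×0.9183 + (9/18)×0.9911 = 0.9547 bits

Information Gain = 0.9911 - 0.9547 = 0.0364 bits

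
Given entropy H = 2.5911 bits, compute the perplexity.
6.0256

Perplexity is 2^H (or exp(H) for natural log).

H = 2.5911 bits
Perplexity = 2^2.5911 = 6.0256

Interpretation: The model's uncertainty is equivalent to choosing uniformly among 6.0 options.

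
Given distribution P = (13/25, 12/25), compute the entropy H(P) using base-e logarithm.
0.6923 nats

Shannon entropy is H(X) = -Σ p(x) log p(x).

For P = (13/25, 12/25):
H = -13/25 × log_e(13/25) -12/25 × log_e(12/25)
H = 0.6923 nats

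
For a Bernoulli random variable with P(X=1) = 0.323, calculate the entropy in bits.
0.9076 bits

The binary entropy function is:
H(p) = -p log(p) - (1-p) log(1-p)

H(0.323) = -0.323 × log_2(0.323) - 0.677 × log_2(0.677)
H(0.323) = 0.9076 bits

Note: Binary entropy is maximized at p=0.5 (H=1 bit) and minimized at p=0 or p=1 (H=0).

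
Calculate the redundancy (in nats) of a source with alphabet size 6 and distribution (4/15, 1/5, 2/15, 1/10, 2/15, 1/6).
0.0512 nats

Redundancy measures how far a source is from maximum entropy:
R = H_max - H(X)

Maximum entropy for 6 symbols: H_max = log_e(6) = 1.7918 nats
Actual entropy: H(X) = 1.7405 nats
Redundancy: R = 1.7918 - 1.7405 = 0.0512 nats

This redundancy represents potential for compression: the source could be compressed by 0.0512 nats per symbol.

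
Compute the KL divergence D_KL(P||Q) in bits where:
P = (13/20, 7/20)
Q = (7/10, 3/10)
0.0083 bits

KL divergence: D_KL(P||Q) = Σ p(x) log(p(x)/q(x))

Computing term by term:
  x=0: 13/20 × log_2[(13/20)/(7/10)] = 13/20 × -0.1069 = -0.0695
  x=1: 7/20 × log_2[(7/20)/(3/10)] = 7/20 × 0.2224 = 0.0778

D_KL(P||Q) = 0.0083 bits

Note: KL divergence is always non-negative and equals 0 iff P = Q.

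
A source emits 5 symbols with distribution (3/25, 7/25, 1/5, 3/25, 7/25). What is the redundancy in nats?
0.0658 nats

Redundancy measures how far a source is from maximum entropy:
R = H_max - H(X)

Maximum entropy for 5 symbols: H_max = log_e(5) = 1.6094 nats
Actual entropy: H(X) = 1.5436 nats
Redundancy: R = 1.6094 - 1.5436 = 0.0658 nats

This redundancy represents potential for compression: the source could be compressed by 0.0658 nats per symbol.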